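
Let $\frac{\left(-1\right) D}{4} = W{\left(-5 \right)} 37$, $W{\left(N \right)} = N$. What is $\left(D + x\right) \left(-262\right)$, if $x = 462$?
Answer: $-314924$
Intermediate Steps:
$D = 740$ ($D = - 4 \left(\left(-5\right) 37\right) = \left(-4\right) \left(-185\right) = 740$)
$\left(D + x\right) \left(-262\right) = \left(740 + 462\right) \left(-262\right) = 1202 \left(-262\right) = -314924$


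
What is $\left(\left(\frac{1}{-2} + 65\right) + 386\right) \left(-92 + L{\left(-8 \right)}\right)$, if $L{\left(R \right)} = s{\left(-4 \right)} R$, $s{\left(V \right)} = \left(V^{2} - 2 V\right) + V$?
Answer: $-113526$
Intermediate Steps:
$s{\left(V \right)} = V^{2} - V$
$L{\left(R \right)} = 20 R$ ($L{\left(R \right)} = - 4 \left(-1 - 4\right) R = \left(-4\right) \left(-5\right) R = 20 R$)
$\left(\left(\frac{1}{-2} + 65\right) + 386\right) \left(-92 + L{\left(-8 \right)}\right) = \left(\left(\frac{1}{-2} + 65\right) + 386\right) \left(-92 + 20 \left(-8\right)\right) = \left(\left(- \frac{1}{2} + 65\right) + 386\right) \left(-92 - 160\right) = \left(\frac{129}{2} + 386\right) \left(-252\right) = \frac{901}{2} \left(-252\right) = -113526$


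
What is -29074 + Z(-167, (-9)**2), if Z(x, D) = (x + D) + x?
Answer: -29327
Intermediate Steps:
Z(x, D) = D + 2*x (Z(x, D) = (D + x) + x = D + 2*x)
-29074 + Z(-167, (-9)**2) = -29074 + ((-9)**2 + 2*(-167)) = -29074 + (81 - 334) = -29074 - 253 = -29327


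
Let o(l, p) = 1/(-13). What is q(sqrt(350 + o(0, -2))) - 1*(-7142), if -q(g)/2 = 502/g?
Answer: 7142 - 1004*sqrt(59137)/4549 ≈ 7088.3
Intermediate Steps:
o(l, p) = -1/13
q(g) = -1004/g
q(sqrt(350 + o(0, -2))) - 1*(-7142) = -1004/sqrt(350 - 1/13) - 1*(-7142) = -1004*sqrt(59137)/4549 + 7142 = 7142 - 1004*sqrt(59137)/4549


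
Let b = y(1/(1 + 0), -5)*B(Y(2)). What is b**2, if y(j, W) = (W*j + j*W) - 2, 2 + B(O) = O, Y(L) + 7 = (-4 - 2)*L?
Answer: 63504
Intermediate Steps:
Y(L) = -7 - 6*L (Y(L) = -7 + (-4 - 2)*L = -7 - 6*L)
B(O) = -2 + O
y(j, W) = -2 + 2*W*j (y(j, W) = (W*j + W*j) - 2 = 2*W*j - 2 = -2 + 2*W*j)
b = 252 (b = (-2 + 2*(-5)/(1 + 0))*(-2 + (-7 - 6*2)) = (-2 + 2*(-5)/1)*(-2 + (-7 - 12)) = (-2 + 2*(-5)*1)*(-2 - 19) = (-2 - 10)*(-21) = -12*(-21) = 252)
b**2 = 252**2 = 63504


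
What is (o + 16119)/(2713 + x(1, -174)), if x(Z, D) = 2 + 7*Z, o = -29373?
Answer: -6627/1361 ≈ -4.8692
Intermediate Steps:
(o + 16119)/(2713 + x(1, -174)) = (-29373 + 16119)/(2713 + (2 + 7*1)) = -13254/(2713 + (2 + 7)) = -13254/(2713 + 9) = -13254/2722 = -13254*1/2722 = -6627/1361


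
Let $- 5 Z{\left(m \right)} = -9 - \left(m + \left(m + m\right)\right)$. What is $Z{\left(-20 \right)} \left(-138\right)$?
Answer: $\frac{7038}{5} \approx 1407.6$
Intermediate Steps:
$Z{\left(m \right)} = \frac{9}{5} + \frac{3 m}{5}$ ($Z{\left(m \right)} = - \frac{-9 - \left(m + \left(m + m\right)\right)}{5} = - \frac{-9 - \left(m + 2 m\right)}{5} = - \frac{-9 - 3 m}{5} = \frac{9}{5} + \frac{3 m}{5}$)
$Z{\left(-20 \right)} \left(-138\right) = \left(\frac{9}{5} + \frac{3}{5} \left(-20\right)\right) \left(-138\right) = \left(\frac{9}{5} - 12\right) \left(-138\right) = \left(- \frac{51}{5}\right) \left(-138\right) = \frac{7038}{5}$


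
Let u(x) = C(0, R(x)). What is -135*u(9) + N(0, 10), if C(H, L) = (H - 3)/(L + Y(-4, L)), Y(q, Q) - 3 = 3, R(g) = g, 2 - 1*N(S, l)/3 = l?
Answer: 3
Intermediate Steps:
N(S, l) = 6 - 3*l
Y(q, Q) = 6 (Y(q, Q) = 3 + 3 = 6)
C(H, L) = (-3 + H)/(6 + L) (C(H, L) = (H - 3)/(L + 6) = (-3 + H)/(6 + L))
u(x) = -3/(6 + x) (u(x) = (-3 + 0)/(6 + x) = -3/(6 + x))
-135*u(9) + N(0, 10) = -(-405)/(6 + 9) + (6 - 3*10) = -(-405)/15 + (6 - 30) = -(-405)/15 - 24 = -135*(-⅕) - 24 = 27 - 24 = 3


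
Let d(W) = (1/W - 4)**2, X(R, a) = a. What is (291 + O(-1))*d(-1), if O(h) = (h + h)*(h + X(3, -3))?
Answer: 7475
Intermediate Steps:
O(h) = 2*h*(-3 + h) (O(h) = (h + h)*(h - 3) = (2*h)*(-3 + h) = 2*h*(-3 + h))
d(W) = (-4 + 1/W)**2
(291 + O(-1))*d(-1) = (291 + 2*(-1)*(-3 - 1))*((-1 + 4*(-1))**2/(-1)**2) = (291 + 2*(-1)*(-4))*(1*(-1 - 4)**2) = (291 + 8)*(1*(-5)**2) = 299*(1*25) = 299*25 = 7475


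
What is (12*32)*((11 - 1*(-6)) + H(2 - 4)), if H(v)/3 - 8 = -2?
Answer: 13440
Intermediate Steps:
H(v) = 18 (H(v) = 24 + 3*(-2) = 24 - 6 = 18)
(12*32)*((11 - 1*(-6)) + H(2 - 4)) = (12*32)*((11 - 1*(-6)) + 18) = 384*((11 + 6) + 18) = 384*(17 + 18) = 384*35 = 13440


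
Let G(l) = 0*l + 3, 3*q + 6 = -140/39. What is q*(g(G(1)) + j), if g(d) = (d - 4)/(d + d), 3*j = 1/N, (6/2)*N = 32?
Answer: 187/432 ≈ 0.43287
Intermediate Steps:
N = 32/3 (N = (1/3)*32 = 32/3 ≈ 10.667)
j = 1/32 (j = 1/(3*(32/3)) = (1/3)*(3/32) = 1/32 ≈ 0.031250)
q = -374/117 (q = -2 + (-140/39)/3 = -2 + (-140*1/39)/3 = -2 + (1/3)*(-140/39) = -2 - 140/117 = -374/117 ≈ -3.1966)
G(l) = 3 (G(l) = 0 + 3 = 3)
g(d) = (-4 + d)/(2*d) (g(d) = (-4 + d)/((2*d)) = (-4 + d)*(1/(2*d)) = (-4 + d)/(2*d))
q*(g(G(1)) + j) = -374*((1/2)*(-4 + 3)/3 + 1/32)/117 = -374*((1/2)*(1/3)*(-1) + 1/32)/117 = -374*(-1/6 + 1/32)/117 = -374/117*(-13/96) = 187/432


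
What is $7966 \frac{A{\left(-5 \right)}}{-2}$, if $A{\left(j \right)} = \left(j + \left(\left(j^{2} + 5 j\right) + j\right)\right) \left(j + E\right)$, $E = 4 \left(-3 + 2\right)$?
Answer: $-358470$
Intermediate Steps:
$E = -4$ ($E = 4 \left(-1\right) = -4$)
$A{\left(j \right)} = \left(-4 + j\right) \left(j^{2} + 7 j\right)$ ($A{\left(j \right)} = \left(j + \left(\left(j^{2} + 5 j\right) + j\right)\right) \left(j - 4\right) = \left(j + \left(j^{2} + 6 j\right)\right) \left(-4 + j\right) = \left(j^{2} + 7 j\right) \left(-4 + j\right) = \left(-4 + j\right) \left(j^{2} + 7 j\right)$)
$7966 \frac{A{\left(-5 \right)}}{-2} = 7966 \frac{\left(-5\right) \left(-28 + \left(-5\right)^{2} + 3 \left(-5\right)\right)}{-2} = 7966 - 5 \left(-28 + 25 - 15\right) \left(- \frac{1}{2}\right) = 7966 \left(-5\right) \left(-18\right) \left(- \frac{1}{2}\right) = 7966 \cdot 90 \left(- \frac{1}{2}\right) = 7966 \left(-45\right) = -358470$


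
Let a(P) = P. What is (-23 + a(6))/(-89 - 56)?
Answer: 17/145 ≈ 0.11724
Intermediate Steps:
(-23 + a(6))/(-89 - 56) = (-23 + 6)/(-89 - 56) = -17/(-145) = -17*(-1/145) = 17/145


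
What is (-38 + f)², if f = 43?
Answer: 25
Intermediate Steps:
(-38 + f)² = (-38 + 43)² = 5² = 25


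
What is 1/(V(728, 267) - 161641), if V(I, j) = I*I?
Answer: 1/368343 ≈ 2.7149e-6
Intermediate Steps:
V(I, j) = I²
1/(V(728, 267) - 161641) = 1/(728² - 161641) = 1/(529984 - 161641) = 1/368343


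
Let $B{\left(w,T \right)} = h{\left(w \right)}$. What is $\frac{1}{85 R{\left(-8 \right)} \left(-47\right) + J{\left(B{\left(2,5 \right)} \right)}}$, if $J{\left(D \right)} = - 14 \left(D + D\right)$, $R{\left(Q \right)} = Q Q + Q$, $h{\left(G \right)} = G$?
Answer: $- \frac{1}{223776} \approx -4.4688 \cdot 10^{-6}$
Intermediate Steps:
$B{\left(w,T \right)} = w$
$R{\left(Q \right)} = Q + Q^{2}$ ($R{\left(Q \right)} = Q^{2} + Q = Q + Q^{2}$)
$J{\left(D \right)} = - 28 D$ ($J{\left(D \right)} = - 14 \cdot 2 D = - 28 D$)
$\frac{1}{85 R{\left(-8 \right)} \left(-47\right) + J{\left(B{\left(2,5 \right)} \right)}} = \frac{1}{85 \left(- 8 \left(1 - 8\right)\right) \left(-47\right) - 56} = \frac{1}{85 \left(\left(-8\right) \left(-7\right)\right) \left(-47\right) - 56} = \frac{1}{85 \cdot 56 \left(-47\right) - 56} = \frac{1}{4760 \left(-47\right) - 56} = \frac{1}{-223720 - 56} = \frac{1}{-223776} = - \frac{1}{223776}$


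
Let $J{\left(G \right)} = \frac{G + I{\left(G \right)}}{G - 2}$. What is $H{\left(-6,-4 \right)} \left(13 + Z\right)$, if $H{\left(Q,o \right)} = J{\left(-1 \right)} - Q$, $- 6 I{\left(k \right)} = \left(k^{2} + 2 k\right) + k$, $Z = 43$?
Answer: $\frac{3136}{9} \approx 348.44$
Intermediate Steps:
$I{\left(k \right)} = - \frac{k}{2} - \frac{k^{2}}{6}$ ($I{\left(k \right)} = - \frac{\left(k^{2} + 2 k\right) + k}{6} = - \frac{k^{2} + 3 k}{6} = - \frac{k}{2} - \frac{k^{2}}{6}$)
$J{\left(G \right)} = \frac{G - \frac{G \left(3 + G\right)}{6}}{-2 + G}$ ($J{\left(G \right)} = \frac{G - \frac{G \left(3 + G\right)}{6}}{G - 2} = \frac{G - \frac{G \left(3 + G\right)}{6}}{-2 + G}$)
$H{\left(Q,o \right)} = \frac{2}{9} - Q$ ($H{\left(Q,o \right)} = \frac{1}{6} \left(-1\right) \frac{1}{-2 - 1} \left(3 - -1\right) - Q = \frac{1}{6} \left(-1\right) \frac{1}{-3} \left(3 + 1\right) - Q = \frac{1}{6} \left(-1\right) \left(- \frac{1}{3}\right) 4 - Q = \frac{2}{9} - Q$)
$H{\left(-6,-4 \right)} \left(13 + Z\right) = \left(\frac{2}{9} - -6\right) \left(13 + 43\right) = \left(\frac{2}{9} + 6\right) 56 = \frac{56}{9} \cdot 56 = \frac{3136}{9}$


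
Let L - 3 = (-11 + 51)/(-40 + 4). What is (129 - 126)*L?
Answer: 17/3 ≈ 5.6667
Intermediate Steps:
L = 17/9 (L = 3 + (-11 + 51)/(-40 + 4) = 3 + 40/(-36) = 3 + 40*(-1/36) = 3 - 10/9 = 17/9 ≈ 1.8889)
(129 - 126)*L = (129 - 126)*(17/9) = 3*(17/9) = 17/3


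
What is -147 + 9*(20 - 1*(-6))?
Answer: 87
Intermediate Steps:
-147 + 9*(20 - 1*(-6)) = -147 + 9*(20 + 6) = -147 + 9*26 = -147 + 234 = 87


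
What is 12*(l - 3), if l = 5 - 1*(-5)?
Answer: 84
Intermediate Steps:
l = 10 (l = 5 + 5 = 10)
12*(l - 3) = 12*(10 - 3) = 12*7 = 84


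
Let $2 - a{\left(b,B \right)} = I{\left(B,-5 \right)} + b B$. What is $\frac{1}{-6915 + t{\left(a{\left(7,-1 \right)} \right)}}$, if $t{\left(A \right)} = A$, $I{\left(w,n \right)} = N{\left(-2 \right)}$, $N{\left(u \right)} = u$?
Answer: $- \frac{1}{6904} \approx -0.00014484$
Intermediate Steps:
$I{\left(w,n \right)} = -2$
$a{\left(b,B \right)} = 4 - B b$ ($a{\left(b,B \right)} = 2 - \left(-2 + b B\right) = 2 - \left(-2 + B b\right) = 4 - B b$)
$\frac{1}{-6915 + t{\left(a{\left(7,-1 \right)} \right)}} = \frac{1}{-6915 - \left(-4 - 7\right)} = \frac{1}{-6915 + \left(4 + 7\right)} = \frac{1}{-6915 + 11} = \frac{1}{-6904} = - \frac{1}{6904}$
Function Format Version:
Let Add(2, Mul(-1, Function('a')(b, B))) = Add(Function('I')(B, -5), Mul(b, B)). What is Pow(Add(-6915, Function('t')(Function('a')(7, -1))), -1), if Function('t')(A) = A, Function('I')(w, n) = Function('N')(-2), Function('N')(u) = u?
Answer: Rational(-1, 6904) ≈ -0.00014484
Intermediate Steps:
Function('I')(w, n) = -2
Function('a')(b, B) = Add(4, Mul(-1, B, b)) (Function('a')(b, B) = Add(2, Mul(-1, Add(-2, Mul(b, B)))) = Add(2, Mul(-1, Add(-2, Mul(B, b)))) = Add(2, Add(2, Mul(-1, B, b))) = Add(4, Mul(-1, B, b)))
Pow(Add(-6915, Function('t')(Function('a')(7, -1))), -1) = Pow(Add(-6915, Add(4, Mul(-1, -1, 7))), -1) = Pow(Add(-6915, Add(4, 7)), -1) = Pow(Add(-6915, 11), -1) = Pow(-6904, -1) = Rational(-1, 6904)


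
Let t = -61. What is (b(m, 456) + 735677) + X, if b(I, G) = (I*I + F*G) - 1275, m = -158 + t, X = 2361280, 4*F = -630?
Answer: 3071823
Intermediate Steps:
F = -315/2 (F = (¼)*(-630) = -315/2 ≈ -157.50)
m = -219 (m = -158 - 61 = -219)
b(I, G) = -1275 + I² - 315*G/2 (b(I, G) = (I*I - 315*G/2) - 1275 = (I² - 315*G/2) - 1275 = -1275 + I² - 315*G/2)
(b(m, 456) + 735677) + X = ((-1275 + (-219)² - 315/2*456) + 735677) + 2361280 = ((-1275 + 47961 - 71820) + 735677) + 2361280 = (-25134 + 735677) + 2361280 = 710543 + 2361280 = 3071823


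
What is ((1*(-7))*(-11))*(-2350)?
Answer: -180950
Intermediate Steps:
((1*(-7))*(-11))*(-2350) = -7*(-11)*(-2350) = 77*(-2350) = -180950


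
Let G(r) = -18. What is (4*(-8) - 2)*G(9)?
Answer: 612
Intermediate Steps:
(4*(-8) - 2)*G(9) = (4*(-8) - 2)*(-18) = (-32 - 2)*(-18) = -34*(-18) = 612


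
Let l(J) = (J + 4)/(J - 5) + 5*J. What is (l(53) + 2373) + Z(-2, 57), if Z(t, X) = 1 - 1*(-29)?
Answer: 42707/16 ≈ 2669.2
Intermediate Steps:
Z(t, X) = 30 (Z(t, X) = 1 + 29 = 30)
l(J) = 5*J + (4 + J)/(-5 + J) (l(J) = (4 + J)/(-5 + J) + 5*J = 5*J + (4 + J)/(-5 + J))
(l(53) + 2373) + Z(-2, 57) = ((4 - 24*53 + 5*53²)/(-5 + 53) + 2373) + 30 = ((4 - 1272 + 5*2809)/48 + 2373) + 30 = ((4 - 1272 + 14045)/48 + 2373) + 30 = ((1/48)*12777 + 2373) + 30 = (4259/16 + 2373) + 30 = 42227/16 + 30 = 42707/16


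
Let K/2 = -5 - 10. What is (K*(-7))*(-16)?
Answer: -3360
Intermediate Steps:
K = -30 (K = 2*(-5 - 10) = 2*(-15) = -30)
(K*(-7))*(-16) = -30*(-7)*(-16) = 210*(-16) = -3360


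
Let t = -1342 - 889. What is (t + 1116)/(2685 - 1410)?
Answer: -223/255 ≈ -0.87451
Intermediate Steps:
t = -2231
(t + 1116)/(2685 - 1410) = (-2231 + 1116)/(2685 - 1410) = -1115/1275 = -1115*1/1275 = -223/255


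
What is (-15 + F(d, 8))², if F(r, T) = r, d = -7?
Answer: 484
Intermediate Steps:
(-15 + F(d, 8))² = (-15 - 7)² = (-22)² = 484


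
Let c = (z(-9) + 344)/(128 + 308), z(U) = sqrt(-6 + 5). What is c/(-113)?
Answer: -86/12317 - I/49268 ≈ -0.0069822 - 2.0297e-5*I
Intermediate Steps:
z(U) = I (z(U) = sqrt(-1) = I)
c = 86/109 + I/436 (c = (I + 344)/(128 + 308) = (344 + I)/436 = (344 + I)*(1/436) = 86/109 + I/436 ≈ 0.78899 + 0.0022936*I)
c/(-113) = (86/109 + I/436)/(-113) = (86/109 + I/436)*(-1/113) = -86/12317 - I/49268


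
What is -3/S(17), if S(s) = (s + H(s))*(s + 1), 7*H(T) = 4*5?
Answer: -7/834 ≈ -0.0083933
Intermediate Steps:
H(T) = 20/7 (H(T) = (4*5)/7 = (⅐)*20 = 20/7)
S(s) = (1 + s)*(20/7 + s) (S(s) = (s + 20/7)*(s + 1) = (20/7 + s)*(1 + s) = (1 + s)*(20/7 + s))
-3/S(17) = -3/(20/7 + 17² + (27/7)*17) = -3/(20/7 + 289 + 459/7) = -3/(2502/7) = (7/2502)*(-3) = -7/834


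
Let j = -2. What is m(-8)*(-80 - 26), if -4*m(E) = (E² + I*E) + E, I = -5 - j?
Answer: 2120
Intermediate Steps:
I = -3 (I = -5 - 1*(-2) = -5 + 2 = -3)
m(E) = E/2 - E²/4 (m(E) = -((E² - 3*E) + E)/4 = -(E² - 2*E)/4 = E/2 - E²/4)
m(-8)*(-80 - 26) = ((¼)*(-8)*(2 - 1*(-8)))*(-80 - 26) = ((¼)*(-8)*(2 + 8))*(-106) = ((¼)*(-8)*10)*(-106) = -20*(-106) = 2120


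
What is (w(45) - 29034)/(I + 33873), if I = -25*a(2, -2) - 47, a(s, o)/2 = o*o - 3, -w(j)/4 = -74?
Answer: -14369/16888 ≈ -0.85084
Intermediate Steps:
w(j) = 296 (w(j) = -4*(-74) = 296)
a(s, o) = -6 + 2*o**2 (a(s, o) = 2*(o*o - 3) = 2*(o**2 - 3) = 2*(-3 + o**2) = -6 + 2*o**2)
I = -97 (I = -25*(-6 + 2*(-2)**2) - 47 = -25*(-6 + 2*4) - 47 = -25*(-6 + 8) - 47 = -25*2 - 47 = -50 - 47 = -97)
(w(45) - 29034)/(I + 33873) = (296 - 29034)/(-97 + 33873) = -28738/33776 = -28738*1/33776 = -14369/16888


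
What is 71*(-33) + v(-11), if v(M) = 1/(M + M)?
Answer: -51547/22 ≈ -2343.0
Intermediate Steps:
v(M) = 1/(2*M)
71*(-33) + v(-11) = 71*(-33) + (½)/(-11) = -2343 + (½)*(-1/11) = -2343 - 1/22 = -51547/22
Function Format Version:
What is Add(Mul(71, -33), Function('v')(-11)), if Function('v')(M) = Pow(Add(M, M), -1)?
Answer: Rational(-51547, 22) ≈ -2343.0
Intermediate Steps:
Function('v')(M) = Mul(Rational(1, 2), Pow(M, -1)) (Function('v')(M) = Pow(Mul(2, M), -1) = Mul(Rational(1, 2), Pow(M, -1)))
Add(Mul(71, -33), Function('v')(-11)) = Add(Mul(71, -33), Mul(Rational(1, 2), Pow(-11, -1))) = Add(-2343, Mul(Rational(1, 2), Rational(-1, 11))) = Add(-2343, Rational(-1, 22)) = Rational(-51547, 22)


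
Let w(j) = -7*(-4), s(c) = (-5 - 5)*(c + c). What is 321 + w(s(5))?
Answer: 349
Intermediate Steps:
s(c) = -20*c
w(j) = 28
321 + w(s(5)) = 321 + 28 = 349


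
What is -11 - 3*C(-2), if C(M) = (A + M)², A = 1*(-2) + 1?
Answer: -38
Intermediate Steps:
A = -1 (A = -2 + 1 = -1)
C(M) = (-1 + M)²
-11 - 3*C(-2) = -11 - 3*(-1 - 2)² = -11 - 3*(-3)² = -11 - 3*9 = -11 - 27 = -38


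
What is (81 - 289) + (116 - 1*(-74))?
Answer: -18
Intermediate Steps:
(81 - 289) + (116 - 1*(-74)) = -208 + (116 + 74) = -208 + 190 = -18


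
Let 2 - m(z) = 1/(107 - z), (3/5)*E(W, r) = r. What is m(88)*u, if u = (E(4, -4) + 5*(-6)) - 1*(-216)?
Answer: 19906/57 ≈ 349.23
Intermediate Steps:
E(W, r) = 5*r/3
u = 538/3 (u = ((5/3)*(-4) + 5*(-6)) - 1*(-216) = (-20/3 - 30) + 216 = -110/3 + 216 = 538/3 ≈ 179.33)
m(z) = 2 - 1/(107 - z)
m(88)*u = ((-213 + 2*88)/(-107 + 88))*(538/3) = ((-213 + 176)/(-19))*(538/3) = -1/19*(-37)*(538/3) = (37/19)*(538/3) = 19906/57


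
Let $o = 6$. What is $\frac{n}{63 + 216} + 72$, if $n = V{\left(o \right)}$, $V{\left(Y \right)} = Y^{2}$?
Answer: $\frac{2236}{31} \approx 72.129$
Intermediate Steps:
$n = 36$ ($n = 6^{2} = 36$)
$\frac{n}{63 + 216} + 72 = \frac{36}{63 + 216} + 72 = \frac{36}{279} + 72 = 36 \cdot \frac{1}{279} + 72 = \frac{4}{31} + 72 = \frac{2236}{31}$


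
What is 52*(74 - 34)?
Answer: 2080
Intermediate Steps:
52*(74 - 34) = 52*40 = 2080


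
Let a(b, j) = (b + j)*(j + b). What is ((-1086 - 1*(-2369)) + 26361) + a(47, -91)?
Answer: 29580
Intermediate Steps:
a(b, j) = (b + j)² (a(b, j) = (b + j)*(b + j) = (b + j)²)
((-1086 - 1*(-2369)) + 26361) + a(47, -91) = ((-1086 - 1*(-2369)) + 26361) + (47 - 91)² = ((-1086 + 2369) + 26361) + (-44)² = (1283 + 26361) + 1936 = 27644 + 1936 = 29580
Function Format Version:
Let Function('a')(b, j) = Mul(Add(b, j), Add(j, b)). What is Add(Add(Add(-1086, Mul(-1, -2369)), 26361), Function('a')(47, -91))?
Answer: 29580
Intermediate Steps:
Function('a')(b, j) = Pow(Add(b, j), 2) (Function('a')(b, j) = Mul(Add(b, j), Add(b, j)) = Pow(Add(b, j), 2))
Add(Add(Add(-1086, Mul(-1, -2369)), 26361), Function('a')(47, -91)) = Add(Add(Add(-1086, Mul(-1, -2369)), 26361), Pow(Add(47, -91), 2)) = Add(Add(Add(-1086, 2369), 26361), Pow(-44, 2)) = Add(Add(1283, 26361), 1936) = Add(27644, 1936) = 29580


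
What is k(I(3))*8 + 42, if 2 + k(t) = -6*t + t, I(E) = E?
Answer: -94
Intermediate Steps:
k(t) = -2 - 5*t (k(t) = -2 + (-6*t + t) = -2 - 5*t)
k(I(3))*8 + 42 = (-2 - 5*3)*8 + 42 = (-2 - 15)*8 + 42 = -17*8 + 42 = -136 + 42 = -94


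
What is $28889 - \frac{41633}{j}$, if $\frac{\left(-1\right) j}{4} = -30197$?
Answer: $\frac{3489402899}{120788} \approx 28889.0$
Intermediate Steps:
$j = 120788$ ($j = \left(-4\right) \left(-30197\right) = 120788$)
$28889 - \frac{41633}{j} = 28889 - \frac{41633}{120788} = \frac{3489402899}{120788}$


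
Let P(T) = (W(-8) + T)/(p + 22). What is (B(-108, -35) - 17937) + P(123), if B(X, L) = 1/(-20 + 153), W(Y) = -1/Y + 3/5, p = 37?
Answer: -5629404983/313880 ≈ -17935.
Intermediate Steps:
W(Y) = ⅗ - 1/Y (W(Y) = -1/Y + 3*(⅕) = -1/Y + ⅗ = ⅗ - 1/Y)
P(T) = 29/2360 + T/59 (P(T) = ((⅗ - 1/(-8)) + T)/(37 + 22) = ((⅗ - 1*(-⅛)) + T)/59 = ((⅗ + ⅛) + T)*(1/59) = (29/40 + T)*(1/59) = 29/2360 + T/59)
B(X, L) = 1/133
(B(-108, -35) - 17937) + P(123) = (1/133 - 17937) + (29/2360 + (1/59)*123) = -2385620/133 + (29/2360 + 123/59) = -2385620/133 + 4949/2360 = -5629404983/313880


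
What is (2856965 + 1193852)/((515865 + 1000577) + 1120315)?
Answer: 4050817/2636757 ≈ 1.5363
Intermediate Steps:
(2856965 + 1193852)/((515865 + 1000577) + 1120315) = 4050817/(1516442 + 1120315) = 4050817/2636757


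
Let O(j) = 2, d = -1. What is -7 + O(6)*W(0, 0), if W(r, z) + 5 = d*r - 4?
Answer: -25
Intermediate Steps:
W(r, z) = -9 - r (W(r, z) = -5 + (-r - 4) = -5 + (-4 - r) = -9 - r)
-7 + O(6)*W(0, 0) = -7 + 2*(-9 - 1*0) = -7 + 2*(-9 + 0) = -7 + 2*(-9) = -7 - 18 = -25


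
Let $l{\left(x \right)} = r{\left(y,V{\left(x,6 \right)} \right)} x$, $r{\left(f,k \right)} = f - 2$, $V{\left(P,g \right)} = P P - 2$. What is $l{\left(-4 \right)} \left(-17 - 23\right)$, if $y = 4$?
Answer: $320$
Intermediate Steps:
$V{\left(P,g \right)} = -2 + P^{2}$ ($V{\left(P,g \right)} = P^{2} - 2 = -2 + P^{2}$)
$r{\left(f,k \right)} = -2 + f$
$l{\left(x \right)} = 2 x$ ($l{\left(x \right)} = \left(-2 + 4\right) x = 2 x$)
$l{\left(-4 \right)} \left(-17 - 23\right) = 2 \left(-4\right) \left(-17 - 23\right) = \left(-8\right) \left(-40\right) = 320$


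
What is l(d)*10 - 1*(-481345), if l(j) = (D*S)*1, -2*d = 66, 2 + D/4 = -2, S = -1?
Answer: 481505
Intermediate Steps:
D = -16 (D = -8 + 4*(-2) = -8 - 8 = -16)
d = -33 (d = -½*66 = -33)
l(j) = 16 (l(j) = -16*(-1)*1 = 16*1 = 16)
l(d)*10 - 1*(-481345) = 16*10 - 1*(-481345) = 160 + 481345 = 481505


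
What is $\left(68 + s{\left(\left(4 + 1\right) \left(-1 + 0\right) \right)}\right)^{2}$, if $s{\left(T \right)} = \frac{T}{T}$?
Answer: $4761$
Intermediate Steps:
$s{\left(T \right)} = 1$
$\left(68 + s{\left(\left(4 + 1\right) \left(-1 + 0\right) \right)}\right)^{2} = \left(68 + 1\right)^{2} = 69^{2} = 4761$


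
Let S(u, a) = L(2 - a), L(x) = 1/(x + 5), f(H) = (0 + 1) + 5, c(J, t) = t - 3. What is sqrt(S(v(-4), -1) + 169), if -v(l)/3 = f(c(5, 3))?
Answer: sqrt(2706)/4 ≈ 13.005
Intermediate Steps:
c(J, t) = -3 + t
f(H) = 6 (f(H) = 1 + 5 = 6)
L(x) = 1/(5 + x)
v(l) = -18 (v(l) = -3*6 = -18)
S(u, a) = 1/(7 - a) (S(u, a) = 1/(5 + (2 - a)) = 1/(7 - a))
sqrt(S(v(-4), -1) + 169) = sqrt(-1/(-7 - 1) + 169) = sqrt(-1/(-8) + 169) = sqrt(-1*(-1/8) + 169) = sqrt(1/8 + 169) = sqrt(1353/8) = sqrt(2706)/4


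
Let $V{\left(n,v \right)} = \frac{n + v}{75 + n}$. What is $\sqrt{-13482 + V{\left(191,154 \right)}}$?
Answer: $\frac{i \sqrt{953840622}}{266} \approx 116.11 i$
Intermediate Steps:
$V{\left(n,v \right)} = \frac{n + v}{75 + n}$
$\sqrt{-13482 + V{\left(191,154 \right)}} = \sqrt{-13482 + \frac{191 + 154}{75 + 191}} = \sqrt{-13482 + \frac{1}{266} \cdot 345} = \sqrt{-13482 + \frac{345}{266}} = \sqrt{- \frac{3585867}{266}} = \frac{i \sqrt{953840622}}{266}$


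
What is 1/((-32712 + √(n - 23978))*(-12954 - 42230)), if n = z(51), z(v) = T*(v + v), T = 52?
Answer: 4089/7381505776964 + I*√18674/59052046215712 ≈ 5.5395e-10 + 2.3141e-12*I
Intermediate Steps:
z(v) = 104*v (z(v) = 52*(v + v) = 52*(2*v) = 104*v)
n = 5304 (n = 104*51 = 5304)
1/((-32712 + √(n - 23978))*(-12954 - 42230)) = 1/((-32712 + √(5304 - 23978))*(-12954 - 42230)) = 1/((-32712 + √(-18674))*(-55184)) = 1/((-32712 + I*√18674)*(-55184)) = 1/(1805179008 - 55184*I*√18674)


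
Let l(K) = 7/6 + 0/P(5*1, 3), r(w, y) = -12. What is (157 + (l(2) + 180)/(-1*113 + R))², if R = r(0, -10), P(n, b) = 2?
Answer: 13610255569/562500 ≈ 24196.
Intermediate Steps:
R = -12
l(K) = 7/6 (l(K) = 7/6 + 0/2 = 7*(⅙) + 0*(½) = 7/6 + 0 = 7/6)
(157 + (l(2) + 180)/(-1*113 + R))² = (157 + (7/6 + 180)/(-1*113 - 12))² = (157 + 1087/(6*(-113 - 12)))² = (157 + (1087/6)/(-125))² = (157 + (1087/6)*(-1/125))² = (157 - 1087/750)² = (116663/750)² = 13610255569/562500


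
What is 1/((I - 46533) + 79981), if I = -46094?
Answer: -1/12646 ≈ -7.9076e-5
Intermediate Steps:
1/((I - 46533) + 79981) = 1/((-46094 - 46533) + 79981) = 1/(-92627 + 79981) = 1/(-12646) = -1/12646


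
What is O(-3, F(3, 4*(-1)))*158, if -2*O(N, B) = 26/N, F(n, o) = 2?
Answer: 2054/3 ≈ 684.67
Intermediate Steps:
O(N, B) = -13/N
O(-3, F(3, 4*(-1)))*158 = -13/(-3)*158 = -13*(-1/3)*158 = (13/3)*158 = 2054/3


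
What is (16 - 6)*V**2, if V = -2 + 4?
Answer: 40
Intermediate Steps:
V = 2
(16 - 6)*V**2 = (16 - 6)*2**2 = 10*4 = 40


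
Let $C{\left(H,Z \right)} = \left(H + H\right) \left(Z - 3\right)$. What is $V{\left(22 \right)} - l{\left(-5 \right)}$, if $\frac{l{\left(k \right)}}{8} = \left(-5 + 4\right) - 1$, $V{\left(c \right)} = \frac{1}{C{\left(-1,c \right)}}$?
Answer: $\frac{607}{38} \approx 15.974$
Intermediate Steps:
$C{\left(H,Z \right)} = 2 H \left(-3 + Z\right)$
$V{\left(c \right)} = \frac{1}{6 - 2 c}$ ($V{\left(c \right)} = \frac{1}{2 \left(-1\right) \left(-3 + c\right)} = \frac{1}{6 - 2 c}$)
$l{\left(k \right)} = -16$ ($l{\left(k \right)} = 8 \left(\left(-5 + 4\right) - 1\right) = 8 \left(-1 - 1\right) = 8 \left(-2\right) = -16$)
$V{\left(22 \right)} - l{\left(-5 \right)} = - \frac{1}{-6 + 2 \cdot 22} - -16 = - \frac{1}{-6 + 44} + 16 = - \frac{1}{38} + 16 = \frac{607}{38}$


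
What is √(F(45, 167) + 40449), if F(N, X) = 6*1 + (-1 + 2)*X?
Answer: √40622 ≈ 201.55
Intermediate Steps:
F(N, X) = 6 + X (F(N, X) = 6 + 1*X = 6 + X)
√(F(45, 167) + 40449) = √((6 + 167) + 40449) = √(173 + 40449) = √40622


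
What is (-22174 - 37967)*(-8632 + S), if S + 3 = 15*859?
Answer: -255599250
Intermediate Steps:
S = 12882 (S = -3 + 15*859 = -3 + 12885 = 12882)
(-22174 - 37967)*(-8632 + S) = (-22174 - 37967)*(-8632 + 12882) = -60141*4250 = -255599250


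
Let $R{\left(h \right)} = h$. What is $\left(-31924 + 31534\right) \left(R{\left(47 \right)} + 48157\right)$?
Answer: $-18799560$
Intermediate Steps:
$\left(-31924 + 31534\right) \left(R{\left(47 \right)} + 48157\right) = \left(-31924 + 31534\right) \left(47 + 48157\right) = \left(-390\right) 48204 = -18799560$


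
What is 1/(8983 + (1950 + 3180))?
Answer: 1/14113 ≈ 7.0857e-5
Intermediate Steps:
1/(8983 + (1950 + 3180)) = 1/(8983 + 5130) = 1/14113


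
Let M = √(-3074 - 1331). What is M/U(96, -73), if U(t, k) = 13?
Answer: I*√4405/13 ≈ 5.1054*I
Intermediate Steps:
M = I*√4405 (M = √(-4405) = I*√4405 ≈ 66.37*I)
M/U(96, -73) = (I*√4405)/13 = (I*√4405)*(1/13) = I*√4405/13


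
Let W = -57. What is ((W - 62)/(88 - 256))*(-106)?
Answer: -901/12 ≈ -75.083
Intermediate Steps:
((W - 62)/(88 - 256))*(-106) = ((-57 - 62)/(88 - 256))*(-106) = -119/(-168)*(-106) = -119*(-1/168)*(-106) = (17/24)*(-106) = -901/12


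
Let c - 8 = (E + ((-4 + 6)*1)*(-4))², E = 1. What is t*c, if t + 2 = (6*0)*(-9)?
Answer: -114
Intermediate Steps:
c = 57 (c = 8 + (1 + ((-4 + 6)*1)*(-4))² = 8 + (1 + (2*1)*(-4))² = 8 + (1 + 2*(-4))² = 8 + (1 - 8)² = 8 + (-7)² = 8 + 49 = 57)
t = -2 (t = -2 + (6*0)*(-9) = -2 + 0*(-9) = -2 + 0 = -2)
t*c = -2*57 = -114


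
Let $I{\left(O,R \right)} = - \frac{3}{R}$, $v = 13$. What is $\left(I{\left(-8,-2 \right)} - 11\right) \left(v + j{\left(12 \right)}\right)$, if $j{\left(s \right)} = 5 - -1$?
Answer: $- \frac{361}{2} \approx -180.5$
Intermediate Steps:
$j{\left(s \right)} = 6$ ($j{\left(s \right)} = 5 + 1 = 6$)
$\left(I{\left(-8,-2 \right)} - 11\right) \left(v + j{\left(12 \right)}\right) = \left(- \frac{3}{-2} - 11\right) \left(13 + 6\right) = \left(\left(-3\right) \left(- \frac{1}{2}\right) - 11\right) 19 = \left(\frac{3}{2} - 11\right) 19 = \left(- \frac{19}{2}\right) 19 = - \frac{361}{2}$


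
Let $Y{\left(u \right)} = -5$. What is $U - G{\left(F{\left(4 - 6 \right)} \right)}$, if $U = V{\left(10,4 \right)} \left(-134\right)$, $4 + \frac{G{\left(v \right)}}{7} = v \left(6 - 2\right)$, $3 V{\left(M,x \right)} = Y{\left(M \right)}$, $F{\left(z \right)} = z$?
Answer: $\frac{922}{3} \approx 307.33$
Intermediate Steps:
$V{\left(M,x \right)} = - \frac{5}{3}$ ($V{\left(M,x \right)} = \frac{1}{3} \left(-5\right) = - \frac{5}{3}$)
$G{\left(v \right)} = -28 + 28 v$ ($G{\left(v \right)} = -28 + 7 v \left(6 - 2\right) = -28 + 7 v 4 = -28 + 7 \cdot 4 v = -28 + 28 v$)
$U = \frac{670}{3}$ ($U = \left(- \frac{5}{3}\right) \left(-134\right) = \frac{670}{3} \approx 223.33$)
$U - G{\left(F{\left(4 - 6 \right)} \right)} = \frac{670}{3} - \left(-28 + 28 \left(4 - 6\right)\right) = \frac{670}{3} - \left(-28 + 28 \left(-2\right)\right) = \frac{670}{3} - \left(-28 - 56\right) = \frac{670}{3} - -84 = \frac{670}{3} + 84 = \frac{922}{3}$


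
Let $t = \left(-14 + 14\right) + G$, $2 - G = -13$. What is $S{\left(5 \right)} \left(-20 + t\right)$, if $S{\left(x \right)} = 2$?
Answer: $-10$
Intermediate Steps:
$G = 15$ ($G = 2 - -13 = 2 + 13 = 15$)
$t = 15$ ($t = \left(-14 + 14\right) + 15 = 0 + 15 = 15$)
$S{\left(5 \right)} \left(-20 + t\right) = 2 \left(-20 + 15\right) = 2 \left(-5\right) = -10$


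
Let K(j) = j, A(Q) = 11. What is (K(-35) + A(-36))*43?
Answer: -1032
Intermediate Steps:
(K(-35) + A(-36))*43 = (-35 + 11)*43 = -24*43 = -1032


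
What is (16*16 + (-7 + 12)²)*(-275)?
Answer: -77275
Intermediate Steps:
(16*16 + (-7 + 12)²)*(-275) = (256 + 5²)*(-275) = (256 + 25)*(-275) = 281*(-275) = -77275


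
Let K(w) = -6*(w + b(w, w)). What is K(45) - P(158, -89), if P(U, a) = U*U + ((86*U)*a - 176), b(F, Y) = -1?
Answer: 1184280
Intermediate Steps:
P(U, a) = -176 + U² + 86*U*a (P(U, a) = U² + (86*U*a - 176) = U² + (-176 + 86*U*a) = -176 + U² + 86*U*a)
K(w) = 6 - 6*w (K(w) = -6*(w - 1) = -6*(-1 + w) = 6 - 6*w)
K(45) - P(158, -89) = (6 - 6*45) - (-176 + 158² + 86*158*(-89)) = (6 - 270) - (-176 + 24964 - 1209332) = -264 - 1*(-1184544) = -264 + 1184544 = 1184280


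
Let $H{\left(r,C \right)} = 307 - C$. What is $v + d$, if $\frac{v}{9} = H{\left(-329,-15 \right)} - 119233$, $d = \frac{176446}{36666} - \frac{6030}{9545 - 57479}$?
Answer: $- \frac{52247707785617}{48820779} \approx -1.0702 \cdot 10^{6}$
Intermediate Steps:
$d = \frac{241079404}{48820779}$ ($d = 176446 \cdot \frac{1}{36666} - \frac{6030}{9545 - 57479} = \frac{88223}{18333} - \frac{6030}{-47934} = \frac{88223}{18333} - - \frac{335}{2663} = \frac{88223}{18333} + \frac{335}{2663} = \frac{241079404}{48820779} \approx 4.938$)
$v = -1070199$ ($v = 9 \left(\left(307 - -15\right) - 119233\right) = 9 \left(\left(307 + 15\right) - 119233\right) = 9 \left(322 - 119233\right) = 9 \left(-118911\right) = -1070199$)
$v + d = -1070199 + \frac{241079404}{48820779} = - \frac{52247707785617}{48820779}$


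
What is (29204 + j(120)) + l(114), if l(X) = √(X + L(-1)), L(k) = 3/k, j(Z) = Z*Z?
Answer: 43604 + √111 ≈ 43615.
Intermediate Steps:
j(Z) = Z²
l(X) = √(-3 + X) (l(X) = √(X + 3/(-1)) = √(X + 3*(-1)) = √(X - 3) = √(-3 + X))
(29204 + j(120)) + l(114) = (29204 + 120²) + √(-3 + 114) = (29204 + 14400) + √111 = 43604 + √111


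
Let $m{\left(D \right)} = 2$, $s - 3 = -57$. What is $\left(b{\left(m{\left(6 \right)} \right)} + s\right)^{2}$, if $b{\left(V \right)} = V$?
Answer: $2704$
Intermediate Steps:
$s = -54$ ($s = 3 - 57 = -54$)
$\left(b{\left(m{\left(6 \right)} \right)} + s\right)^{2} = \left(2 - 54\right)^{2} = \left(-52\right)^{2} = 2704$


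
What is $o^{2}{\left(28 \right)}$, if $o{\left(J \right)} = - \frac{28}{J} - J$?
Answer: $841$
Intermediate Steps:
$o{\left(J \right)} = - J - \frac{28}{J}$
$o^{2}{\left(28 \right)} = \left(\left(-1\right) 28 - \frac{28}{28}\right)^{2} = \left(-28 - 1\right)^{2} = \left(-29\right)^{2} = 841$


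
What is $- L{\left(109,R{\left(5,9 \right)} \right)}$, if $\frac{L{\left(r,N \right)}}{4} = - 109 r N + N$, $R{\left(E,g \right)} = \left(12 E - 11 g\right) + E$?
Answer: $-1615680$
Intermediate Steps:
$R{\left(E,g \right)} = - 11 g + 13 E$ ($R{\left(E,g \right)} = \left(- 11 g + 12 E\right) + E = - 11 g + 13 E$)
$L{\left(r,N \right)} = 4 N - 436 N r$ ($L{\left(r,N \right)} = 4 \left(- 109 r N + N\right) = 4 \left(- 109 N r + N\right) = 4 \left(N - 109 N r\right) = 4 N - 436 N r$)
$- L{\left(109,R{\left(5,9 \right)} \right)} = - 4 \left(\left(-11\right) 9 + 13 \cdot 5\right) \left(1 - 11881\right) = - 4 \left(-99 + 65\right) \left(1 - 11881\right) = - 4 \left(-34\right) \left(-11880\right) = \left(-1\right) 1615680 = -1615680$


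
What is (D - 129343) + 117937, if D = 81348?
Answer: 69942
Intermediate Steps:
(D - 129343) + 117937 = (81348 - 129343) + 117937 = -47995 + 117937 = 69942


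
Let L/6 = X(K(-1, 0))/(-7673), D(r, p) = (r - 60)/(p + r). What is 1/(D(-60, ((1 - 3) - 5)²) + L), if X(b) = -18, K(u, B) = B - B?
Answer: 84403/921948 ≈ 0.091549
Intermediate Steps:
K(u, B) = 0
D(r, p) = (-60 + r)/(p + r)
L = 108/7673 (L = 6*(-18/(-7673)) = 6*(-18*(-1/7673)) = 6*(18/7673) = 108/7673 ≈ 0.014075)
1/(D(-60, ((1 - 3) - 5)²) + L) = 1/((-60 - 60)/(((1 - 3) - 5)² - 60) + 108/7673) = 1/(-120/((-2 - 5)² - 60) + 108/7673) = 1/(-120/((-7)² - 60) + 108/7673) = 1/(-120/(49 - 60) + 108/7673) = 1/(-120/(-11) + 108/7673) = 1/(-1/11*(-120) + 108/7673) = 1/(120/11 + 108/7673) = 1/(921948/84403) = 84403/921948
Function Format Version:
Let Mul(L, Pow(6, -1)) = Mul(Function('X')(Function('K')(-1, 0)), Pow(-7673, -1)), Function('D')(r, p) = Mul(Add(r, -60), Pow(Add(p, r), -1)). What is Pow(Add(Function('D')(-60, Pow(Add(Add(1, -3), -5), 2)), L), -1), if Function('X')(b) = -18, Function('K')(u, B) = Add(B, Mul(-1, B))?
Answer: Rational(84403, 921948) ≈ 0.091549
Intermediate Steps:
Function('K')(u, B) = 0
Function('D')(r, p) = Mul(Pow(Add(p, r), -1), Add(-60, r)) (Function('D')(r, p) = Mul(Add(-60, r), Pow(Add(p, r), -1)) = Mul(Pow(Add(p, r), -1), Add(-60, r)))
L = Rational(108, 7673) (L = Mul(6, Mul(-18, Pow(-7673, -1))) = Mul(6, Mul(-18, Rational(-1, 7673))) = Mul(6, Rational(18, 7673)) = Rational(108, 7673) ≈ 0.014075)
Pow(Add(Function('D')(-60, Pow(Add(Add(1, -3), -5), 2)), L), -1) = Pow(Add(Mul(Pow(Add(Pow(Add(Add(1, -3), -5), 2), -60), -1), Add(-60, -60)), Rational(108, 7673)), -1) = Pow(Add(Mul(Pow(Add(Pow(Add(-2, -5), 2), -60), -1), -120), Rational(108, 7673)), -1) = Pow(Add(Mul(Pow(Add(Pow(-7, 2), -60), -1), -120), Rational(108, 7673)), -1) = Pow(Add(Mul(Pow(Add(49, -60), -1), -120), Rational(108, 7673)), -1) = Pow(Add(Mul(Pow(-11, -1), -120), Rational(108, 7673)), -1) = Pow(Add(Mul(Rational(-1, 11), -120), Rational(108, 7673)), -1) = Pow(Add(Rational(120, 11), Rational(108, 7673)), -1) = Pow(Rational(921948, 84403), -1) = Rational(84403, 921948)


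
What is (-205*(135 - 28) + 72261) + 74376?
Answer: 124702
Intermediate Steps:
(-205*(135 - 28) + 72261) + 74376 = (-205*107 + 72261) + 74376 = (-21935 + 72261) + 74376 = 50326 + 74376 = 124702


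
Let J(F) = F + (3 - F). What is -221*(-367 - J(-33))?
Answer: 81770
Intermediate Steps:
J(F) = 3
-221*(-367 - J(-33)) = -221*(-367 - 1*3) = -221*(-367 - 3) = -221*(-370) = 81770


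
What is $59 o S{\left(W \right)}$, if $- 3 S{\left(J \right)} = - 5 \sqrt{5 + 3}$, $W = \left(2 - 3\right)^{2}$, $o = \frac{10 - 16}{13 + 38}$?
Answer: $- \frac{1180 \sqrt{2}}{51} \approx -32.721$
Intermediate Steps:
$o = - \frac{2}{17}$ ($o = - \frac{6}{51} = \left(-6\right) \frac{1}{51} = - \frac{2}{17} \approx -0.11765$)
$W = 1$ ($W = \left(-1\right)^{2} = 1$)
$S{\left(J \right)} = \frac{10 \sqrt{2}}{3}$ ($S{\left(J \right)} = - \frac{\left(-5\right) \sqrt{5 + 3}}{3} = - \frac{\left(-5\right) \sqrt{8}}{3} = - \frac{\left(-5\right) 2 \sqrt{2}}{3} = - \frac{\left(-10\right) \sqrt{2}}{3} = \frac{10 \sqrt{2}}{3}$)
$59 o S{\left(W \right)} = 59 \left(- \frac{2}{17}\right) \frac{10 \sqrt{2}}{3} = - \frac{118 \frac{10 \sqrt{2}}{3}}{17} = - \frac{1180 \sqrt{2}}{51}$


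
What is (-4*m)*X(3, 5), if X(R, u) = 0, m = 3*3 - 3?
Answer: 0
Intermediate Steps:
m = 6 (m = 9 - 3 = 6)
(-4*m)*X(3, 5) = -4*6*0 = -24*0 = 0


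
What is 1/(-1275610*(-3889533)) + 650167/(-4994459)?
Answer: -3225821248620257251/24780144128489489670 ≈ -0.13018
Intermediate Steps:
1/(-1275610*(-3889533)) + 650167/(-4994459) = -1/1275610*(-1/3889533) + 650167*(-1/4994459) = 1/4961527190130 - 650167/4994459 = -3225821248620257251/24780144128489489670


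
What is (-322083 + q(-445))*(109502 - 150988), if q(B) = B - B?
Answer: 13361935338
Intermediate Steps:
q(B) = 0
(-322083 + q(-445))*(109502 - 150988) = (-322083 + 0)*(109502 - 150988) = -322083*(-41486) = 13361935338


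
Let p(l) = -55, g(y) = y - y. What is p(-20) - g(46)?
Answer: -55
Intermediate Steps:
g(y) = 0
p(-20) - g(46) = -55 - 1*0 = -55 + 0 = -55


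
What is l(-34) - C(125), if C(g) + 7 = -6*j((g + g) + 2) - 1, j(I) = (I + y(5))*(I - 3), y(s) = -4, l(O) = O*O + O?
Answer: 371642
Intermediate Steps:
l(O) = O + O² (l(O) = O² + O = O + O²)
j(I) = (-4 + I)*(-3 + I) (j(I) = (I - 4)*(I - 3) = (-4 + I)*(-3 + I))
C(g) = 4 - 6*(2 + 2*g)² + 84*g (C(g) = -7 + (-6*(12 + ((g + g) + 2)² - 7*((g + g) + 2)) - 1) = -7 + (-6*(12 + (2*g + 2)² - 7*(2*g + 2)) - 1) = -7 + (-6*(12 + (2 + 2*g)² - 7*(2 + 2*g)) - 1) = -7 + (-6*(12 + (2 + 2*g)² + (-14 - 14*g)) - 1) = -7 + (-6*(-2 + (2 + 2*g)² - 14*g) - 1) = -7 + ((12 - 6*(2 + 2*g)² + 84*g) - 1) = -7 + (11 - 6*(2 + 2*g)² + 84*g) = 4 - 6*(2 + 2*g)² + 84*g)
l(-34) - C(125) = -34*(1 - 34) - (-20 - 24*125² + 36*125) = -34*(-33) - (-20 - 24*15625 + 4500) = 1122 - (-20 - 375000 + 4500) = 1122 - 1*(-370520) = 1122 + 370520 = 371642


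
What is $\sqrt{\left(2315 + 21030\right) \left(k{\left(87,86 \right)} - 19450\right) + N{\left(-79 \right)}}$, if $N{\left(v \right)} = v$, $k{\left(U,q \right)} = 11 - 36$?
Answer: $i \sqrt{454643954} \approx 21322.0 i$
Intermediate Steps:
$k{\left(U,q \right)} = -25$
$\sqrt{\left(2315 + 21030\right) \left(k{\left(87,86 \right)} - 19450\right) + N{\left(-79 \right)}} = \sqrt{\left(2315 + 21030\right) \left(-25 - 19450\right) - 79} = \sqrt{23345 \left(-19475\right) - 79} = \sqrt{-454643875 - 79} = \sqrt{-454643954} = i \sqrt{454643954}$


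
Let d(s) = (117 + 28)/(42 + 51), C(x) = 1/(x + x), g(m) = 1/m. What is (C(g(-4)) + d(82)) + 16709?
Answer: 1553896/93 ≈ 16709.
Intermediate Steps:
C(x) = 1/(2*x)
d(s) = 145/93
(C(g(-4)) + d(82)) + 16709 = (1/(2*(1/(-4))) + 145/93) + 16709 = (1/(2*(-¼)) + 145/93) + 16709 = ((½)*(-4) + 145/93) + 16709 = (-2 + 145/93) + 16709 = -41/93 + 16709 = 1553896/93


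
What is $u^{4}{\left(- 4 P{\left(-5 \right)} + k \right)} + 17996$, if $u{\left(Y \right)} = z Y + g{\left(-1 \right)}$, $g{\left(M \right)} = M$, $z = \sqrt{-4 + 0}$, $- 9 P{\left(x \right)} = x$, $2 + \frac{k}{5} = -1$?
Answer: $\frac{9306583717}{6561} - \frac{119063560 i}{729} \approx 1.4185 \cdot 10^{6} - 1.6332 \cdot 10^{5} i$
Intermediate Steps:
$k = -15$ ($k = -10 + 5 \left(-1\right) = -10 - 5 = -15$)
$P{\left(x \right)} = - \frac{x}{9}$
$z = 2 i$ ($z = \sqrt{-4} = 2 i \approx 2.0 i$)
$u{\left(Y \right)} = -1 + 2 i Y$ ($u{\left(Y \right)} = 2 i Y - 1 = -1 + 2 i Y$)
$u^{4}{\left(- 4 P{\left(-5 \right)} + k \right)} + 17996 = \left(-1 + 2 i \left(- 4 \left(\left(- \frac{1}{9}\right) \left(-5\right)\right) - 15\right)\right)^{4} + 17996 = \left(-1 + 2 i \left(\left(-4\right) \frac{5}{9} - 15\right)\right)^{4} + 17996 = \left(-1 + 2 i \left(- \frac{20}{9} - 15\right)\right)^{4} + 17996 = \left(-1 + 2 i \left(- \frac{155}{9}\right)\right)^{4} + 17996 = \left(-1 - \frac{310 i}{9}\right)^{4} + 17996 = 17996 + \left(-1 - \frac{310 i}{9}\right)^{4}$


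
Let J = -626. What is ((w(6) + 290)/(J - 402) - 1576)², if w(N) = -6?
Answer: 164108440609/66049 ≈ 2.4846e+6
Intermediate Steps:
((w(6) + 290)/(J - 402) - 1576)² = ((-6 + 290)/(-626 - 402) - 1576)² = (284/(-1028) - 1576)² = (284*(-1/1028) - 1576)² = (-71/257 - 1576)² = (-405103/257)² = 164108440609/66049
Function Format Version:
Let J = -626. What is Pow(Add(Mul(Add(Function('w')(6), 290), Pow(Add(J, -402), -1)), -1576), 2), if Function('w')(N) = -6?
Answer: Rational(164108440609, 66049) ≈ 2.4846e+6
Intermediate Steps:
Pow(Add(Mul(Add(Function('w')(6), 290), Pow(Add(J, -402), -1)), -1576), 2) = Pow(Add(Mul(Add(-6, 290), Pow(Add(-626, -402), -1)), -1576), 2) = Pow(Add(Mul(284, Pow(-1028, -1)), -1576), 2) = Pow(Add(Mul(284, Rational(-1, 1028)), -1576), 2) = Pow(Add(Rational(-71, 257), -1576), 2) = Pow(Rational(-405103, 257), 2) = Rational(164108440609, 66049)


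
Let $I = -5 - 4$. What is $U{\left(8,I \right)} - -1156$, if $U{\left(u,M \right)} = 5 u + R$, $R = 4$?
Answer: $1200$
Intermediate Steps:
$I = -9$ ($I = -5 - 4 = -9$)
$U{\left(u,M \right)} = 4 + 5 u$ ($U{\left(u,M \right)} = 5 u + 4 = 4 + 5 u$)
$U{\left(8,I \right)} - -1156 = \left(4 + 5 \cdot 8\right) - -1156 = \left(4 + 40\right) + 1156 = 44 + 1156 = 1200$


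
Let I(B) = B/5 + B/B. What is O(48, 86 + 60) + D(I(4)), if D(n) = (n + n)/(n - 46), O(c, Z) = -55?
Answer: -12173/221 ≈ -55.081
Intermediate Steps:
I(B) = 1 + B/5 (I(B) = B*(1/5) + 1 = B/5 + 1 = 1 + B/5)
D(n) = 2*n/(-46 + n) (D(n) = (2*n)/(-46 + n) = 2*n/(-46 + n))
O(48, 86 + 60) + D(I(4)) = -55 + 2*(1 + (1/5)*4)/(-46 + (1 + (1/5)*4)) = -55 + 2*(1 + 4/5)/(-46 + (1 + 4/5)) = -55 + 2*(9/5)/(-46 + 9/5) = -55 + 2*(9/5)/(-221/5) = -55 + 2*(9/5)*(-5/221) = -55 - 18/221 = -12173/221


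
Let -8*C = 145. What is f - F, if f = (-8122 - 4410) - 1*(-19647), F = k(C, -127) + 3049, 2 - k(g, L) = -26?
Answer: 4038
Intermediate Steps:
C = -145/8 (C = -⅛*145 = -145/8 ≈ -18.125)
k(g, L) = 28 (k(g, L) = 2 - 1*(-26) = 2 + 26 = 28)
F = 3077 (F = 28 + 3049 = 3077)
f = 7115 (f = -12532 + 19647 = 7115)
f - F = 7115 - 1*3077 = 7115 - 3077 = 4038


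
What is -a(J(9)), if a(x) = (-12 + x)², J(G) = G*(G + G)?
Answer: -22500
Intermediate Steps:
J(G) = 2*G² (J(G) = G*(2*G) = 2*G²)
-a(J(9)) = -(-12 + 2*9²)² = -(-12 + 2*81)² = -(-12 + 162)² = -1*150² = -1*22500 = -22500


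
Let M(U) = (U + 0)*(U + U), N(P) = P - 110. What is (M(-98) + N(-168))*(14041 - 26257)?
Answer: -231248880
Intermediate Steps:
N(P) = -110 + P
M(U) = 2*U**2 (M(U) = U*(2*U) = 2*U**2)
(M(-98) + N(-168))*(14041 - 26257) = (2*(-98)**2 + (-110 - 168))*(14041 - 26257) = (2*9604 - 278)*(-12216) = (19208 - 278)*(-12216) = 18930*(-12216) = -231248880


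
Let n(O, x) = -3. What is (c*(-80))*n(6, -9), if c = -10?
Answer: -2400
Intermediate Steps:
(c*(-80))*n(6, -9) = -10*(-80)*(-3) = 800*(-3) = -2400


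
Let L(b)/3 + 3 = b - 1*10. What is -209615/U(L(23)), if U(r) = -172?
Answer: 209615/172 ≈ 1218.7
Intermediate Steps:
L(b) = -39 + 3*b (L(b) = -9 + 3*(b - 1*10) = -9 + 3*(b - 10) = -9 + 3*(-10 + b) = -9 + (-30 + 3*b) = -39 + 3*b)
-209615/U(L(23)) = -209615/(-172) = -209615*(-1/172) = 209615/172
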